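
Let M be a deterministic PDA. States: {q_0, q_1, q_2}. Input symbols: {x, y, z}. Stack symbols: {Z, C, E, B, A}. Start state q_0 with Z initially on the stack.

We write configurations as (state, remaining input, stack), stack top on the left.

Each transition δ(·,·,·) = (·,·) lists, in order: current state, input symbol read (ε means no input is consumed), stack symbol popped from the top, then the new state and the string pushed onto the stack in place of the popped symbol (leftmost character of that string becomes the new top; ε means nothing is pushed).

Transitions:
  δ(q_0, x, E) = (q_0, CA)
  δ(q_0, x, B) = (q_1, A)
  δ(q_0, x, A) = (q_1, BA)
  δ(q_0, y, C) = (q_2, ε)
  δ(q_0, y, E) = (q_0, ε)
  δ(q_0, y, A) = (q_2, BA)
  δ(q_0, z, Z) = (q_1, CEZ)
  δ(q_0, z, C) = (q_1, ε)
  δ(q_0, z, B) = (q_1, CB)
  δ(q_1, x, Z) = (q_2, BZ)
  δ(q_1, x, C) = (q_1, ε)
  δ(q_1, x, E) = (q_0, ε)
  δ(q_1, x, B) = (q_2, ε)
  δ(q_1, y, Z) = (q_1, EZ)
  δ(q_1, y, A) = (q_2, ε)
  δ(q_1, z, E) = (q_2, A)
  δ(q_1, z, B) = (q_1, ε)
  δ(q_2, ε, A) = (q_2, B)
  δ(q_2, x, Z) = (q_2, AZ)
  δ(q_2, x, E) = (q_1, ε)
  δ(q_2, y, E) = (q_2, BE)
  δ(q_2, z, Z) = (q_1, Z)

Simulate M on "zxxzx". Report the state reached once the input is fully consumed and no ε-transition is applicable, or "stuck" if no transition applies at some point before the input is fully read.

q_1

(q_0, zxxzx, Z)
  read z, top Z: go to q_1, push CEZ → (q_1, xxzx, CEZ)
  read x, top C: go to q_1, push ε → (q_1, xzx, EZ)
  read x, top E: go to q_0, push ε → (q_0, zx, Z)
  read z, top Z: go to q_1, push CEZ → (q_1, x, CEZ)
  read x, top C: go to q_1, push ε → (q_1, ε, EZ)
All input consumed; M is in state q_1.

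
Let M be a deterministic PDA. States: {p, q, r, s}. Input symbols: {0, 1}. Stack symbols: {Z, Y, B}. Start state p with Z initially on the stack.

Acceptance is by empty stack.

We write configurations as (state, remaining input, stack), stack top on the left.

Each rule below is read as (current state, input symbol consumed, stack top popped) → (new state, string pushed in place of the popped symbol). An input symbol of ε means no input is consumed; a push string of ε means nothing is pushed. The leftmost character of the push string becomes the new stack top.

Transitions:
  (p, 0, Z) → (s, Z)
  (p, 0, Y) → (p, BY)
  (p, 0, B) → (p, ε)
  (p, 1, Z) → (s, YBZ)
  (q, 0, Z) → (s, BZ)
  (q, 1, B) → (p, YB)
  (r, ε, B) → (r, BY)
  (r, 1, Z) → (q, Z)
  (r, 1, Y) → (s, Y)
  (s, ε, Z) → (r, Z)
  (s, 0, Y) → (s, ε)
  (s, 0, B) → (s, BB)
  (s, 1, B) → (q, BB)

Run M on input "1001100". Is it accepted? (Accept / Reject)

Reject

(p, 1001100, Z) ⊢ (s, 001100, YBZ) ⊢ (s, 01100, BZ) ⊢ (s, 1100, BBZ) ⊢ (q, 100, BBBZ) ⊢ (p, 00, YBBBZ) ⊢ (p, 0, BYBBBZ) ⊢ (p, ε, YBBBZ)
All input consumed; stack is YBBBZ, not empty, and no further ε-move applies.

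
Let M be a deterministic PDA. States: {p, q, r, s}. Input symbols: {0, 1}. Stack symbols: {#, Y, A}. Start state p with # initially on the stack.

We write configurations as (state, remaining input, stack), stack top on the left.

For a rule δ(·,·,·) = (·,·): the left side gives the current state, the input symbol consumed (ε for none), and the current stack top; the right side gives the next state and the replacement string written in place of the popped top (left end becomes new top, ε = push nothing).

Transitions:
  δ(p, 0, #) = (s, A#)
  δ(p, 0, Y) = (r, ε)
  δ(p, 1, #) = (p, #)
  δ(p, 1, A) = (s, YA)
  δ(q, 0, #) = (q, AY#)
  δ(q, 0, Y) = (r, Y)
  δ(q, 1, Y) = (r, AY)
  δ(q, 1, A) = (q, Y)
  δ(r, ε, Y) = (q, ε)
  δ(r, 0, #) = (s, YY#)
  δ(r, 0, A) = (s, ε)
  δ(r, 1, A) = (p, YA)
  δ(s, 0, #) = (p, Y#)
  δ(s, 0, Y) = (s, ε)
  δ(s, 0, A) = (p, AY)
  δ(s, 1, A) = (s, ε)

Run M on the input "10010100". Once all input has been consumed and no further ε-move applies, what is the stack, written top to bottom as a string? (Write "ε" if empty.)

Y#

(p, 10010100, #) ⊢ (p, 0010100, #) ⊢ (s, 010100, A#) ⊢ (p, 10100, AY#) ⊢ (s, 0100, YAY#) ⊢ (s, 100, AY#) ⊢ (s, 00, Y#) ⊢ (s, 0, #) ⊢ (p, ε, Y#)
All input consumed in state p with stack Y#.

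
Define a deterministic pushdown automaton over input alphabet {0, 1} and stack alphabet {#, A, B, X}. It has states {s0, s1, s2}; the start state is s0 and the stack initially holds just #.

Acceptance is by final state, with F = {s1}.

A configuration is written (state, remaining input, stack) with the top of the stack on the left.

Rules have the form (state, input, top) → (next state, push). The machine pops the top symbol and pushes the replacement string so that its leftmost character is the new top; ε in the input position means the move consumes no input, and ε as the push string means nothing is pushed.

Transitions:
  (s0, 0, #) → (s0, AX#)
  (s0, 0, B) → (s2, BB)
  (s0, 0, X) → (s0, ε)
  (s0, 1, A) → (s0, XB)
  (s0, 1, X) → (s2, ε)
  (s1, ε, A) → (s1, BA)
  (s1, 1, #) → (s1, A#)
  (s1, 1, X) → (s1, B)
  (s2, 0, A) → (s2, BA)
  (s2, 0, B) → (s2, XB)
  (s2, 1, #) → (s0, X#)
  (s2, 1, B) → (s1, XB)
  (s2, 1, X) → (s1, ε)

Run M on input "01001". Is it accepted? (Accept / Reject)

(s0, 01001, #) ⊢ (s0, 1001, AX#) ⊢ (s0, 001, XBX#) ⊢ (s0, 01, BX#) ⊢ (s2, 1, BBX#) ⊢ (s1, ε, XBBX#)
All input consumed; state s1 ∈ F.

Accept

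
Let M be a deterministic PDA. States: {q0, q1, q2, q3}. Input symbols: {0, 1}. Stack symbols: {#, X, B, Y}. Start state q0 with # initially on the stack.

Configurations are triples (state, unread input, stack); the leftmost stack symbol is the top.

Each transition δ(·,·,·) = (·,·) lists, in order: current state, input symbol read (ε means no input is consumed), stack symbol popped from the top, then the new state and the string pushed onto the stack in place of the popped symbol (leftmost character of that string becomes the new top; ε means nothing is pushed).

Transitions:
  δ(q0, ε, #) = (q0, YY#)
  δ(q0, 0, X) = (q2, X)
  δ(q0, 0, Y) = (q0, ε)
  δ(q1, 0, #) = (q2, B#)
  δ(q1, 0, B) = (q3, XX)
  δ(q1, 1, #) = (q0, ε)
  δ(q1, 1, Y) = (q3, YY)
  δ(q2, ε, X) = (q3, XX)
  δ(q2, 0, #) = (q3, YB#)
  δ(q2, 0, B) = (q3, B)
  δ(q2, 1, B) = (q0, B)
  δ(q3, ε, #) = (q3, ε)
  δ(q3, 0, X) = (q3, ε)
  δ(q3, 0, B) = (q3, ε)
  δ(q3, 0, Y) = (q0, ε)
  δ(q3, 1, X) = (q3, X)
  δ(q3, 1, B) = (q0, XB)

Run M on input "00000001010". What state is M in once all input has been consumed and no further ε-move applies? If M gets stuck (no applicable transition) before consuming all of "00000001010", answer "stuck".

(q0, 00000001010, #)
  ε-move, top #: go to q0, push YY# → (q0, 00000001010, YY#)
  read 0, top Y: go to q0, push ε → (q0, 0000001010, Y#)
  read 0, top Y: go to q0, push ε → (q0, 000001010, #)
  ε-move, top #: go to q0, push YY# → (q0, 000001010, YY#)
  read 0, top Y: go to q0, push ε → (q0, 00001010, Y#)
  read 0, top Y: go to q0, push ε → (q0, 0001010, #)
  ε-move, top #: go to q0, push YY# → (q0, 0001010, YY#)
  read 0, top Y: go to q0, push ε → (q0, 001010, Y#)
  read 0, top Y: go to q0, push ε → (q0, 01010, #)
  ε-move, top #: go to q0, push YY# → (q0, 01010, YY#)
  read 0, top Y: go to q0, push ε → (q0, 1010, Y#)
No transition for (q0, 1, top Y); M blocks with input 1010 remaining.

stuck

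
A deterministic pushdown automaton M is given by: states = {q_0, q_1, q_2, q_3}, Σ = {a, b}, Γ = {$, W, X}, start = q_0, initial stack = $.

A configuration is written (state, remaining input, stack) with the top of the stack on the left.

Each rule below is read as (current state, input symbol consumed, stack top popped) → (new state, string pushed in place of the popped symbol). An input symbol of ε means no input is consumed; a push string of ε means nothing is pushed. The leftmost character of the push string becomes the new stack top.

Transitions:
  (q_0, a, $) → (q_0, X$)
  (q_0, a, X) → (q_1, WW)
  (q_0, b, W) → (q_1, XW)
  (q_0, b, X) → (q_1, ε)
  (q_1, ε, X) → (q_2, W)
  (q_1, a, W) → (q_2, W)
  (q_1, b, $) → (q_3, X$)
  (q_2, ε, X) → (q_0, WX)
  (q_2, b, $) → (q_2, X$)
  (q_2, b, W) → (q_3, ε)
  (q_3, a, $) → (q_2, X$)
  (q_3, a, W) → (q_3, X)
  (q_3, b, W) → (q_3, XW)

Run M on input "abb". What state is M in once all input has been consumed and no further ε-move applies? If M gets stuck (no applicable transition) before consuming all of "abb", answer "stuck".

(q_0, abb, $) ⊢ (q_0, bb, X$) ⊢ (q_1, b, $) ⊢ (q_3, ε, X$)
All input consumed; M is in state q_3.

q_3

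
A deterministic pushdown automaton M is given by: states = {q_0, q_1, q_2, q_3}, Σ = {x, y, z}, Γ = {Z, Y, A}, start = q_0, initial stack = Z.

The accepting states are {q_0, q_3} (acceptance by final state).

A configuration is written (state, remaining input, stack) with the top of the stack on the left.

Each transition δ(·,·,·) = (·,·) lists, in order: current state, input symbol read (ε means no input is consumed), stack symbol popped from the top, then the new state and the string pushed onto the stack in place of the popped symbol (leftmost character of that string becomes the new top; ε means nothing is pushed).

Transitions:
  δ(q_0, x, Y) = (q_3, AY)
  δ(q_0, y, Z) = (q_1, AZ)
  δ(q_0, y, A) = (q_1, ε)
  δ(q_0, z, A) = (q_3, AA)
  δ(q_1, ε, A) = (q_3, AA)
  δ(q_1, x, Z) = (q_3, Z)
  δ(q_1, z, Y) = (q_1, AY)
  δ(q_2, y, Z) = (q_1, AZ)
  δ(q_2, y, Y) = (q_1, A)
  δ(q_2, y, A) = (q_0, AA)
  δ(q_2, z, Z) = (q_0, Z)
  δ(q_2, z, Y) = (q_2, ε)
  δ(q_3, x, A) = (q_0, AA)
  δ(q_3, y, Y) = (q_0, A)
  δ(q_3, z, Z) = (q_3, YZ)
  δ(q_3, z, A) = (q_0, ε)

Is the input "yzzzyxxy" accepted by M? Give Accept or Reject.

Reject

(q_0, yzzzyxxy, Z)
  read y, top Z: go to q_1, push AZ → (q_1, zzzyxxy, AZ)
  ε-move, top A: go to q_3, push AA → (q_3, zzzyxxy, AAZ)
  read z, top A: go to q_0, push ε → (q_0, zzyxxy, AZ)
  read z, top A: go to q_3, push AA → (q_3, zyxxy, AAZ)
  read z, top A: go to q_0, push ε → (q_0, yxxy, AZ)
  read y, top A: go to q_1, push ε → (q_1, xxy, Z)
  read x, top Z: go to q_3, push Z → (q_3, xy, Z)
No transition applies at (q_3, xy, Z); input not fully consumed.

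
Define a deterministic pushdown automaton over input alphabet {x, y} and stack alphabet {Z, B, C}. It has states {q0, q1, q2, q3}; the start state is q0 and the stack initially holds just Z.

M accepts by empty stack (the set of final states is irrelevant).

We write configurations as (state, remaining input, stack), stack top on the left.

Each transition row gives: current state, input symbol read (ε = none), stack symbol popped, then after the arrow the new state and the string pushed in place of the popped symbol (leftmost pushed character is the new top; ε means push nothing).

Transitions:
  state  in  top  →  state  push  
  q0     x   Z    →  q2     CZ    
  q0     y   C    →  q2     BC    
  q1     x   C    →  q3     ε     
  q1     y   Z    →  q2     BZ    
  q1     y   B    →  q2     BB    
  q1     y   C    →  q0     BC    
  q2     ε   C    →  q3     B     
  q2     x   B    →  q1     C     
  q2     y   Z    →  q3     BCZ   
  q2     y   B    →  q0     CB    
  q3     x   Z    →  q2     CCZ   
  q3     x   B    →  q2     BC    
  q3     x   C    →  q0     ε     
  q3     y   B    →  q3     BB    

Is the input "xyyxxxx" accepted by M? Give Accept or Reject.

Reject

(q0, xyyxxxx, Z) ⊢ (q2, yyxxxx, CZ) ⊢ (q3, yyxxxx, BZ) ⊢ (q3, yxxxx, BBZ) ⊢ (q3, xxxx, BBBZ) ⊢ (q2, xxx, BCBBZ) ⊢ (q1, xx, CCBBZ) ⊢ (q3, x, CBBZ) ⊢ (q0, ε, BBZ)
All input consumed; stack is BBZ, not empty, and no further ε-move applies.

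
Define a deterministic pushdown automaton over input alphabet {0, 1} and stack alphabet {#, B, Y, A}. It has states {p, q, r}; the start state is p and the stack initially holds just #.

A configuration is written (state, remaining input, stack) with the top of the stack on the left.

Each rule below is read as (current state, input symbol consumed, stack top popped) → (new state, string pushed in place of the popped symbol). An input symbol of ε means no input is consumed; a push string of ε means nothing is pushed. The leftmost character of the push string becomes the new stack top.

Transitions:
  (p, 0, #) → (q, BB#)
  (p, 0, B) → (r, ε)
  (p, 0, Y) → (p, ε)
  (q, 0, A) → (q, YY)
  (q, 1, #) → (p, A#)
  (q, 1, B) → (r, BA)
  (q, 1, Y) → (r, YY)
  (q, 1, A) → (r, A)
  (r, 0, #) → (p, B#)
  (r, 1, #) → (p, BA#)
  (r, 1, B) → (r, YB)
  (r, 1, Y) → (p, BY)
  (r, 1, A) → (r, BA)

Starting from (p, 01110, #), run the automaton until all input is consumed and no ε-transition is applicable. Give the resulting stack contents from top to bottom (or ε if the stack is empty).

(p, 01110, #) ⊢ (q, 1110, BB#) ⊢ (r, 110, BAB#) ⊢ (r, 10, YBAB#) ⊢ (p, 0, BYBAB#) ⊢ (r, ε, YBAB#)
All input consumed in state r with stack YBAB#.

YBAB#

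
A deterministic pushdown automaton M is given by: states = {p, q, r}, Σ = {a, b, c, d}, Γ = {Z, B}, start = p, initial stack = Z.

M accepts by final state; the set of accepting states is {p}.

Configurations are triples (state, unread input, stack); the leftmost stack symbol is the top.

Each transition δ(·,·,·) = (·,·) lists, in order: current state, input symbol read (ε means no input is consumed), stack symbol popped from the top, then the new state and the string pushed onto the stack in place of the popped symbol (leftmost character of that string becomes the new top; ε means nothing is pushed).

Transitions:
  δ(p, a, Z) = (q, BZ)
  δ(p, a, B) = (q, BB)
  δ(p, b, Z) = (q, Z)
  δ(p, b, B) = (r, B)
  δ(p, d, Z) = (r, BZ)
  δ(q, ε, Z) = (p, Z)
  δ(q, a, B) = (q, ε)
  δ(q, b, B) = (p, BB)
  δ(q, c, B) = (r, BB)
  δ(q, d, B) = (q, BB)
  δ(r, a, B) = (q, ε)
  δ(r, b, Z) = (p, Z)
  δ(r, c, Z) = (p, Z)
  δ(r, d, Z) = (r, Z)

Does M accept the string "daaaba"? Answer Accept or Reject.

(p, daaaba, Z)
  read d, top Z: go to r, push BZ → (r, aaaba, BZ)
  read a, top B: go to q, push ε → (q, aaba, Z)
  ε-move, top Z: go to p, push Z → (p, aaba, Z)
  read a, top Z: go to q, push BZ → (q, aba, BZ)
  read a, top B: go to q, push ε → (q, ba, Z)
  ε-move, top Z: go to p, push Z → (p, ba, Z)
  read b, top Z: go to q, push Z → (q, a, Z)
  ε-move, top Z: go to p, push Z → (p, a, Z)
  read a, top Z: go to q, push BZ → (q, ε, BZ)
All input consumed; state q ∉ F and no further ε-move applies.

Reject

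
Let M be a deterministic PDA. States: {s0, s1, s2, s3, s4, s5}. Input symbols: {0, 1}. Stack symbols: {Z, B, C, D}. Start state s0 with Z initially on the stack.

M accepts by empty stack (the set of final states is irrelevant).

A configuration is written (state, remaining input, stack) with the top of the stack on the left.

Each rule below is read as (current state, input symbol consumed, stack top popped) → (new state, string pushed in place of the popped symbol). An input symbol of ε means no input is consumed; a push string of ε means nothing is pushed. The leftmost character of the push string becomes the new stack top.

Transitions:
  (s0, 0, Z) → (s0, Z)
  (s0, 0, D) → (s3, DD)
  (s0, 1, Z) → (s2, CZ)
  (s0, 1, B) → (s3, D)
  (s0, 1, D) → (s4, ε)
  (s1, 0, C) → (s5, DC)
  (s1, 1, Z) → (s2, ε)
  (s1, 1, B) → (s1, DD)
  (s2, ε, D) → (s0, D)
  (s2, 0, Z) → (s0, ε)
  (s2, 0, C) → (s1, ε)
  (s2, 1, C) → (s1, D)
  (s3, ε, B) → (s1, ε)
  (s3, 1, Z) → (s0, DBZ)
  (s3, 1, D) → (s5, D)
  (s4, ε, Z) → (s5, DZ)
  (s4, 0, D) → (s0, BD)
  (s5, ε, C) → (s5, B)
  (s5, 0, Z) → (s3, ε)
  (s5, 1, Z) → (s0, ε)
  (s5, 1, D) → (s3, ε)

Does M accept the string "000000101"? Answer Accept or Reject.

(s0, 000000101, Z)
  read 0, top Z: go to s0, push Z → (s0, 00000101, Z)
  read 0, top Z: go to s0, push Z → (s0, 0000101, Z)
  read 0, top Z: go to s0, push Z → (s0, 000101, Z)
  read 0, top Z: go to s0, push Z → (s0, 00101, Z)
  read 0, top Z: go to s0, push Z → (s0, 0101, Z)
  read 0, top Z: go to s0, push Z → (s0, 101, Z)
  read 1, top Z: go to s2, push CZ → (s2, 01, CZ)
  read 0, top C: go to s1, push ε → (s1, 1, Z)
  read 1, top Z: go to s2, push ε → (s2, ε, ε)
All input consumed and the stack is empty.

Accept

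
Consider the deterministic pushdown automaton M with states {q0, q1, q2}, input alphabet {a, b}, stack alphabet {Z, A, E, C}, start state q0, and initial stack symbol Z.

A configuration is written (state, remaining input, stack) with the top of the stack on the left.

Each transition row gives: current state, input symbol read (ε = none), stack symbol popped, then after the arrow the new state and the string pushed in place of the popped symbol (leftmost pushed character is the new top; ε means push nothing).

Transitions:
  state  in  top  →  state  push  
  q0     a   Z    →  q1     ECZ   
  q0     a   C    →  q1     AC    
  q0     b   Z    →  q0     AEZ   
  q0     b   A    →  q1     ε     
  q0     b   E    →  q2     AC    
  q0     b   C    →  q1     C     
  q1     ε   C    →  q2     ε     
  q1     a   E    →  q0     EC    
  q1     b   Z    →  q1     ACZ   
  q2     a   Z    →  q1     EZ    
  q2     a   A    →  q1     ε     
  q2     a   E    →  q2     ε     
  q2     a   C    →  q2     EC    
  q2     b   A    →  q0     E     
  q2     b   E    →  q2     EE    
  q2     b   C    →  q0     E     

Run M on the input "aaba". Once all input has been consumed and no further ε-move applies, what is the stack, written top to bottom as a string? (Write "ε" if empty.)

CCZ

(q0, aaba, Z)
  read a, top Z: go to q1, push ECZ → (q1, aba, ECZ)
  read a, top E: go to q0, push EC → (q0, ba, ECCZ)
  read b, top E: go to q2, push AC → (q2, a, ACCCZ)
  read a, top A: go to q1, push ε → (q1, ε, CCCZ)
  ε-move, top C: go to q2, push ε → (q2, ε, CCZ)
All input consumed in state q2 with stack CCZ.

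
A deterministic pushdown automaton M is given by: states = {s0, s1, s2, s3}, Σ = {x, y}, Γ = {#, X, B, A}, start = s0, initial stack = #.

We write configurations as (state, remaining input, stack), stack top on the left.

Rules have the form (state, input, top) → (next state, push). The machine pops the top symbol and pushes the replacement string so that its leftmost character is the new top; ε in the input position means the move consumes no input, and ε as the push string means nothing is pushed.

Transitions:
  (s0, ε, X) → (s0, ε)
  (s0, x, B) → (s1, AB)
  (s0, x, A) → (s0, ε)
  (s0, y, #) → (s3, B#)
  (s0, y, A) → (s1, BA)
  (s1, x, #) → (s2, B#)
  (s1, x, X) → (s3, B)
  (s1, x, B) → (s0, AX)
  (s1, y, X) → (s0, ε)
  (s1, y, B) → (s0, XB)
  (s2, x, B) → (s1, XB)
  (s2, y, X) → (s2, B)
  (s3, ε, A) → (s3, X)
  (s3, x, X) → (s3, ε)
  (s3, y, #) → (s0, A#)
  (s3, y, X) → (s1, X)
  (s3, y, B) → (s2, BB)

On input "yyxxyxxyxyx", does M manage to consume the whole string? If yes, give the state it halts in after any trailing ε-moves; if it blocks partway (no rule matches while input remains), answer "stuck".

(s0, yyxxyxxyxyx, #)
  read y, top #: go to s3, push B# → (s3, yxxyxxyxyx, B#)
  read y, top B: go to s2, push BB → (s2, xxyxxyxyx, BB#)
  read x, top B: go to s1, push XB → (s1, xyxxyxyx, XBB#)
  read x, top X: go to s3, push B → (s3, yxxyxyx, BBB#)
  read y, top B: go to s2, push BB → (s2, xxyxyx, BBBB#)
  read x, top B: go to s1, push XB → (s1, xyxyx, XBBBB#)
  read x, top X: go to s3, push B → (s3, yxyx, BBBBB#)
  read y, top B: go to s2, push BB → (s2, xyx, BBBBBB#)
  read x, top B: go to s1, push XB → (s1, yx, XBBBBBB#)
  read y, top X: go to s0, push ε → (s0, x, BBBBBB#)
  read x, top B: go to s1, push AB → (s1, ε, ABBBBBB#)
All input consumed; M is in state s1.

s1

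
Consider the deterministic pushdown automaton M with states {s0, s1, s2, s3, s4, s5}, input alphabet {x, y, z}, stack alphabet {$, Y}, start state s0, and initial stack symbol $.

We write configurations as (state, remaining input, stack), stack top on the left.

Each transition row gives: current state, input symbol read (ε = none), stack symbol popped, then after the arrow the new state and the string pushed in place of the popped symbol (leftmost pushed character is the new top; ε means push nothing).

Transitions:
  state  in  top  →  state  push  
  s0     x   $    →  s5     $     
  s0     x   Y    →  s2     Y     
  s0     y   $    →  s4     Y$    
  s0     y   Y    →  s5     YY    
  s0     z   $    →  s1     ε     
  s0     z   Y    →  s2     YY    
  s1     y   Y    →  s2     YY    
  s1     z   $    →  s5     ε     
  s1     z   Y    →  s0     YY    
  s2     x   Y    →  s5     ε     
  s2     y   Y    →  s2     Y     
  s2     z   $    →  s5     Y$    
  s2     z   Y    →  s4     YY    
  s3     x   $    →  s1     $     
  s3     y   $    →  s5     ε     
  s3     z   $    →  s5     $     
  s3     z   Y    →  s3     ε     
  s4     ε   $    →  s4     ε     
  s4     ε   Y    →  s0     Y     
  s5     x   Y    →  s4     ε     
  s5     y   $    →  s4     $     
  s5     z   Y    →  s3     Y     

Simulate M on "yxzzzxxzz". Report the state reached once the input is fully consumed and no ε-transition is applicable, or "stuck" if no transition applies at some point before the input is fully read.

s3

(s0, yxzzzxxzz, $) ⊢ (s4, xzzzxxzz, Y$) ⊢ (s0, xzzzxxzz, Y$) ⊢ (s2, zzzxxzz, Y$) ⊢ (s4, zzxxzz, YY$) ⊢ (s0, zzxxzz, YY$) ⊢ (s2, zxxzz, YYY$) ⊢ (s4, xxzz, YYYY$) ⊢ (s0, xxzz, YYYY$) ⊢ (s2, xzz, YYYY$) ⊢ (s5, zz, YYY$) ⊢ (s3, z, YYY$) ⊢ (s3, ε, YY$)
All input consumed; M is in state s3.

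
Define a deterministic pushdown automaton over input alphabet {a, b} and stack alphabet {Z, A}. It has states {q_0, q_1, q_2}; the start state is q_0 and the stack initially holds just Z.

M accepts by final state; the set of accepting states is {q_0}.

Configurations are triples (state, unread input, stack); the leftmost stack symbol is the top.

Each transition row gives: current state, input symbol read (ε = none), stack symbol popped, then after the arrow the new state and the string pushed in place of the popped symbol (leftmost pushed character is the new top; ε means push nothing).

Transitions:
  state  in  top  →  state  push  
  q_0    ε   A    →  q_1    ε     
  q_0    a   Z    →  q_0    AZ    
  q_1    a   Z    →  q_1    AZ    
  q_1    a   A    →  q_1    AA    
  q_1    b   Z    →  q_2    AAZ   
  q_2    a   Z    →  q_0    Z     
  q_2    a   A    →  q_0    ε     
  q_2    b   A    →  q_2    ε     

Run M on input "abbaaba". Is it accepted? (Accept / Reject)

(q_0, abbaaba, Z)
  read a, top Z: go to q_0, push AZ → (q_0, bbaaba, AZ)
  ε-move, top A: go to q_1, push ε → (q_1, bbaaba, Z)
  read b, top Z: go to q_2, push AAZ → (q_2, baaba, AAZ)
  read b, top A: go to q_2, push ε → (q_2, aaba, AZ)
  read a, top A: go to q_0, push ε → (q_0, aba, Z)
  read a, top Z: go to q_0, push AZ → (q_0, ba, AZ)
  ε-move, top A: go to q_1, push ε → (q_1, ba, Z)
  read b, top Z: go to q_2, push AAZ → (q_2, a, AAZ)
  read a, top A: go to q_0, push ε → (q_0, ε, AZ)
All input consumed; state q_0 ∈ F.

Accept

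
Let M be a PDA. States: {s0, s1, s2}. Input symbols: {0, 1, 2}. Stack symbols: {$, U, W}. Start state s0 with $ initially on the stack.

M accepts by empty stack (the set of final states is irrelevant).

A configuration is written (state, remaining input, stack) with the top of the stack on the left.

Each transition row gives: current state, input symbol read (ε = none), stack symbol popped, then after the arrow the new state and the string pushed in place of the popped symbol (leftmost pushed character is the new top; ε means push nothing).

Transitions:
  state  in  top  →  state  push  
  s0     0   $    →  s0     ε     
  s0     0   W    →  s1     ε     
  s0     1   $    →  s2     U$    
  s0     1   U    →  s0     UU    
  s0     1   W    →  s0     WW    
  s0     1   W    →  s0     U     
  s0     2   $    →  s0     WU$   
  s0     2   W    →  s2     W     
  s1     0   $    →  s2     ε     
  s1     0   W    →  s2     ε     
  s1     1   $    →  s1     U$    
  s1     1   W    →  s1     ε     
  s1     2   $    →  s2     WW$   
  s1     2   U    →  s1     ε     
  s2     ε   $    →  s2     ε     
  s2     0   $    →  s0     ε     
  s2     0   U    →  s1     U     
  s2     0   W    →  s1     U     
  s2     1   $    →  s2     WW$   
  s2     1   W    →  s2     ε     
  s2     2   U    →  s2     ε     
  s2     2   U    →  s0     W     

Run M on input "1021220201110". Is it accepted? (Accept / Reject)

One accepting computation: (s0, 1021220201110, $) ⊢ (s2, 021220201110, U$) ⊢ (s1, 21220201110, U$) ⊢ (s1, 1220201110, $) ⊢ (s1, 220201110, U$) ⊢ (s1, 20201110, $) ⊢ (s2, 0201110, WW$) ⊢ (s1, 201110, UW$) ⊢ (s1, 01110, W$) ⊢ (s2, 1110, $) ⊢ (s2, 110, WW$) ⊢ (s2, 10, W$) ⊢ (s2, 0, $) ⊢ (s0, ε, ε)
All input consumed and the stack is empty.

Accept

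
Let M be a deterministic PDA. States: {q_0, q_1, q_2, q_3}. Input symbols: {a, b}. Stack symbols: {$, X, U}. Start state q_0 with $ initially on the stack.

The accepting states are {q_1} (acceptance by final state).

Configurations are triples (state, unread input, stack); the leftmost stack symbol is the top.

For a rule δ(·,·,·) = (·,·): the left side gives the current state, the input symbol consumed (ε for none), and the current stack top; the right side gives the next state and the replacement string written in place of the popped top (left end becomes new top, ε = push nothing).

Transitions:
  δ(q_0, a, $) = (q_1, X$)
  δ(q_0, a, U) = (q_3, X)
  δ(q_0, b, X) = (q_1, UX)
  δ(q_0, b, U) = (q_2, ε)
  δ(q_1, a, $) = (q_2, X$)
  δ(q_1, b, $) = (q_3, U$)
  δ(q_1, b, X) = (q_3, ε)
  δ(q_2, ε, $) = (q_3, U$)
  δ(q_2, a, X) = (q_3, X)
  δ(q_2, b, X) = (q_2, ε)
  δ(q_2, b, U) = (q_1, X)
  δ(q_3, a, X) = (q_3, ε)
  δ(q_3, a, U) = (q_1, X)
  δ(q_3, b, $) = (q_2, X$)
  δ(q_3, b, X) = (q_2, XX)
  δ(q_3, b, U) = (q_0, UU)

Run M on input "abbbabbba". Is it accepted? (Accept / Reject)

(q_0, abbbabbba, $)
  read a, top $: go to q_1, push X$ → (q_1, bbbabbba, X$)
  read b, top X: go to q_3, push ε → (q_3, bbabbba, $)
  read b, top $: go to q_2, push X$ → (q_2, babbba, X$)
  read b, top X: go to q_2, push ε → (q_2, abbba, $)
  ε-move, top $: go to q_3, push U$ → (q_3, abbba, U$)
  read a, top U: go to q_1, push X → (q_1, bbba, X$)
  read b, top X: go to q_3, push ε → (q_3, bba, $)
  read b, top $: go to q_2, push X$ → (q_2, ba, X$)
  read b, top X: go to q_2, push ε → (q_2, a, $)
  ε-move, top $: go to q_3, push U$ → (q_3, a, U$)
  read a, top U: go to q_1, push X → (q_1, ε, X$)
All input consumed; state q_1 ∈ F.

Accept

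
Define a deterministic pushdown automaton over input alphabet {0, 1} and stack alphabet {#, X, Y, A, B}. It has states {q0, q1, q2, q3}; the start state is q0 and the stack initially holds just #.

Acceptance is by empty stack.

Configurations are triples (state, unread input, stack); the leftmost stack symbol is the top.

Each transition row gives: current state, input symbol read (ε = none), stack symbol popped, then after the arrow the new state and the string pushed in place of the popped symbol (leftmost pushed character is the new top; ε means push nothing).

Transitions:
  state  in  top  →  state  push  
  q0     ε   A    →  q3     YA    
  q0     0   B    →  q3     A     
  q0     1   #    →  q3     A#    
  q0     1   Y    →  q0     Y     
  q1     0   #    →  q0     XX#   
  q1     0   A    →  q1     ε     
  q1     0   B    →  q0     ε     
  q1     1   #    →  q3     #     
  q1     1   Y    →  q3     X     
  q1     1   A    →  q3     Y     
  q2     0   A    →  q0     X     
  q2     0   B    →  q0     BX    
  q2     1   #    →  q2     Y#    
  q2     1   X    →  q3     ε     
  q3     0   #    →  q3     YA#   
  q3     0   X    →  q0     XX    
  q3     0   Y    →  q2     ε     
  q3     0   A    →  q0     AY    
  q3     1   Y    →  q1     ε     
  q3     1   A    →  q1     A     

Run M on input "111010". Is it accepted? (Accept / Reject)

(q0, 111010, #)
  read 1, top #: go to q3, push A# → (q3, 11010, A#)
  read 1, top A: go to q1, push A → (q1, 1010, A#)
  read 1, top A: go to q3, push Y → (q3, 010, Y#)
  read 0, top Y: go to q2, push ε → (q2, 10, #)
  read 1, top #: go to q2, push Y# → (q2, 0, Y#)
No transition applies at (q2, 0, Y#); input not fully consumed.

Reject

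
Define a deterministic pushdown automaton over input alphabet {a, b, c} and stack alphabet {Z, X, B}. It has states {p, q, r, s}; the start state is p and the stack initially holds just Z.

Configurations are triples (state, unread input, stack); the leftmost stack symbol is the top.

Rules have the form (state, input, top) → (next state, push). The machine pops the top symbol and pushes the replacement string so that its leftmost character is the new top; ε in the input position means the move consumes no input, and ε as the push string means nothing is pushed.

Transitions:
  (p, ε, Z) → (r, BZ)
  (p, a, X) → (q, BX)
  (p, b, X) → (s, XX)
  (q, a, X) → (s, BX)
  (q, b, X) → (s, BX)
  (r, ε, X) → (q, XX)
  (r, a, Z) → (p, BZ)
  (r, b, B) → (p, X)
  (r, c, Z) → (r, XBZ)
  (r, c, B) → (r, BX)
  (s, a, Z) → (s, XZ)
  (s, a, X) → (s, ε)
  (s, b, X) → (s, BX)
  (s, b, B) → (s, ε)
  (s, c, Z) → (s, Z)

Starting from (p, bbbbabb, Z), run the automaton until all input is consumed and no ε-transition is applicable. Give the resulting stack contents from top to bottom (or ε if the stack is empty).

(p, bbbbabb, Z) ⊢ (r, bbbbabb, BZ) ⊢ (p, bbbabb, XZ) ⊢ (s, bbabb, XXZ) ⊢ (s, babb, BXXZ) ⊢ (s, abb, XXZ) ⊢ (s, bb, XZ) ⊢ (s, b, BXZ) ⊢ (s, ε, XZ)
All input consumed in state s with stack XZ.

XZ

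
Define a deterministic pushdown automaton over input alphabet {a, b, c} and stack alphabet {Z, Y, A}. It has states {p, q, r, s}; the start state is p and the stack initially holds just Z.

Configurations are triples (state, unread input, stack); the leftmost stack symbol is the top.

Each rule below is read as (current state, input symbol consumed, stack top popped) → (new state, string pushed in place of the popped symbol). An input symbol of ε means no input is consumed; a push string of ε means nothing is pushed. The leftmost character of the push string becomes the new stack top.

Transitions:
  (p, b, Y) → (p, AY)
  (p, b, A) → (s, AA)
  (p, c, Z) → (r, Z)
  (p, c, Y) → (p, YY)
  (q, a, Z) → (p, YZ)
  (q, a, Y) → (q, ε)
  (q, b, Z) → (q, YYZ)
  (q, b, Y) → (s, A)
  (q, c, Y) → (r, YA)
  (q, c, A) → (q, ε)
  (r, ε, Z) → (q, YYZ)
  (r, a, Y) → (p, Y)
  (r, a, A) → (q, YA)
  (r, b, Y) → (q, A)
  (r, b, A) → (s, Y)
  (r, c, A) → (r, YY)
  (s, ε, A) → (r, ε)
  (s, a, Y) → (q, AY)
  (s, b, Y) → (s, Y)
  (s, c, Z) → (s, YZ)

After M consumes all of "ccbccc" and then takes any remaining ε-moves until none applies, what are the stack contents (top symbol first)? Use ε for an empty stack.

YAZ

(p, ccbccc, Z)
  read c, top Z: go to r, push Z → (r, cbccc, Z)
  ε-move, top Z: go to q, push YYZ → (q, cbccc, YYZ)
  read c, top Y: go to r, push YA → (r, bccc, YAYZ)
  read b, top Y: go to q, push A → (q, ccc, AAYZ)
  read c, top A: go to q, push ε → (q, cc, AYZ)
  read c, top A: go to q, push ε → (q, c, YZ)
  read c, top Y: go to r, push YA → (r, ε, YAZ)
All input consumed in state r with stack YAZ.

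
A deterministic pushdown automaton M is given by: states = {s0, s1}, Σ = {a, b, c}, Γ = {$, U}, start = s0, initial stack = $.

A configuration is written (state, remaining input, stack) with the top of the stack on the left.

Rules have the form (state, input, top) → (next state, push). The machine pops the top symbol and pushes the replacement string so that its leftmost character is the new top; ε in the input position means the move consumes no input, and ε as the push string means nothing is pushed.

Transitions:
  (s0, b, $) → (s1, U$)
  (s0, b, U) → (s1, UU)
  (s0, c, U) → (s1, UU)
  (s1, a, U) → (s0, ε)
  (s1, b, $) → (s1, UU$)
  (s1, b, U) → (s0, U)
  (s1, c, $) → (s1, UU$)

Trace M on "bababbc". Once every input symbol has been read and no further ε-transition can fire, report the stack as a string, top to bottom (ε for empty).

(s0, bababbc, $)
  read b, top $: go to s1, push U$ → (s1, ababbc, U$)
  read a, top U: go to s0, push ε → (s0, babbc, $)
  read b, top $: go to s1, push U$ → (s1, abbc, U$)
  read a, top U: go to s0, push ε → (s0, bbc, $)
  read b, top $: go to s1, push U$ → (s1, bc, U$)
  read b, top U: go to s0, push U → (s0, c, U$)
  read c, top U: go to s1, push UU → (s1, ε, UU$)
All input consumed in state s1 with stack UU$.

UU$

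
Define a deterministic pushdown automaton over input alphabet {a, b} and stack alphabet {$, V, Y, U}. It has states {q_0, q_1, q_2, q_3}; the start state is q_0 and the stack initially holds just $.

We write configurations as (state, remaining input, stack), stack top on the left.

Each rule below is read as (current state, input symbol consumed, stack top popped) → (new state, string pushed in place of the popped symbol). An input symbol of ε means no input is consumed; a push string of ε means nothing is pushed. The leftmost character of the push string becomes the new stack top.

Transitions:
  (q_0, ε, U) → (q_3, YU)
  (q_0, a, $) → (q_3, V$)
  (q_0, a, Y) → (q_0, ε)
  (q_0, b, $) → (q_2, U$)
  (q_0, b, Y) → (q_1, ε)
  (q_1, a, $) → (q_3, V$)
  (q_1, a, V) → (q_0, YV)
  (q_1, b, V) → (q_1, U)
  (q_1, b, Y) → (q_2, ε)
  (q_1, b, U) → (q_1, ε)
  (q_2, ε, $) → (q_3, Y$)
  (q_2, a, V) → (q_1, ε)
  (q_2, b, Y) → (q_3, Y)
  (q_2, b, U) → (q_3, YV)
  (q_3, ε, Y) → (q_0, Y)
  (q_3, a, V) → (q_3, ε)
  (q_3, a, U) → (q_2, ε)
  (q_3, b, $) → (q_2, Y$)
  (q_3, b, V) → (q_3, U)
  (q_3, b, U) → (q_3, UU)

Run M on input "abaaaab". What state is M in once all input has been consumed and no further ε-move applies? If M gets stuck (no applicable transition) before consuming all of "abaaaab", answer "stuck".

(q_0, abaaaab, $) ⊢ (q_3, baaaab, V$) ⊢ (q_3, aaaab, U$) ⊢ (q_2, aaab, $) ⊢ (q_3, aaab, Y$) ⊢ (q_0, aaab, Y$) ⊢ (q_0, aab, $) ⊢ (q_3, ab, V$) ⊢ (q_3, b, $) ⊢ (q_2, ε, Y$)
All input consumed; M is in state q_2.

q_2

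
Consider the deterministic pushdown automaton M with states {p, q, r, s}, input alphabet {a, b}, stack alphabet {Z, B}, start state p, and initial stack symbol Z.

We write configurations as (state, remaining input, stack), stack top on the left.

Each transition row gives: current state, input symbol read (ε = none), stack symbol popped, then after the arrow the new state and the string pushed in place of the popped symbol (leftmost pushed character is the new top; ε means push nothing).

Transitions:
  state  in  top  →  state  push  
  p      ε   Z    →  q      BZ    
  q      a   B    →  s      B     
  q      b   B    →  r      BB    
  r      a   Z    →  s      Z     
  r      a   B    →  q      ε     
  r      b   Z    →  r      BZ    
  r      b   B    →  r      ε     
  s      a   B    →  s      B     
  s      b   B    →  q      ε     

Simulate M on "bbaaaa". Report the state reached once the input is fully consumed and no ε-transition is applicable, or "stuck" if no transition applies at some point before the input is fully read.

(p, bbaaaa, Z) ⊢ (q, bbaaaa, BZ) ⊢ (r, baaaa, BBZ) ⊢ (r, aaaa, BZ) ⊢ (q, aaa, Z)
No transition for (q, a, top Z); M blocks with input aaa remaining.

stuck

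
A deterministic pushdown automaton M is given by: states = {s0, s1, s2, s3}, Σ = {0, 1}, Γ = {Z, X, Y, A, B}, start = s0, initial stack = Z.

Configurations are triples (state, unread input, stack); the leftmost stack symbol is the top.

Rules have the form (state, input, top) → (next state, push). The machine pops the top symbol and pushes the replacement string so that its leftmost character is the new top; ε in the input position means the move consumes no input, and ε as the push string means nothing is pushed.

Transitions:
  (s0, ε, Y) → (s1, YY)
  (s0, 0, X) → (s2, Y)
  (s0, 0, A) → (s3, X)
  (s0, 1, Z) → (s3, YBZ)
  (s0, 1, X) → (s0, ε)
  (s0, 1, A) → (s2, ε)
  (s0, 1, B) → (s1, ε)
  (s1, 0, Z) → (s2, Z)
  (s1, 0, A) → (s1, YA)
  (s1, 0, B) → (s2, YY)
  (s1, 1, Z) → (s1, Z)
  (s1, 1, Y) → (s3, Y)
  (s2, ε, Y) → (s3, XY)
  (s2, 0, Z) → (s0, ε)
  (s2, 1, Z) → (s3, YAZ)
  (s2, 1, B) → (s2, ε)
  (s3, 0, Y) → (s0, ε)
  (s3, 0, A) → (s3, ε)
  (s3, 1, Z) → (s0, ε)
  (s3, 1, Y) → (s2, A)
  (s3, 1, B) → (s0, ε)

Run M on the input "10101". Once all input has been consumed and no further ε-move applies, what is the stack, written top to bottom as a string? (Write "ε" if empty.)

YAZ

(s0, 10101, Z)
  read 1, top Z: go to s3, push YBZ → (s3, 0101, YBZ)
  read 0, top Y: go to s0, push ε → (s0, 101, BZ)
  read 1, top B: go to s1, push ε → (s1, 01, Z)
  read 0, top Z: go to s2, push Z → (s2, 1, Z)
  read 1, top Z: go to s3, push YAZ → (s3, ε, YAZ)
All input consumed in state s3 with stack YAZ.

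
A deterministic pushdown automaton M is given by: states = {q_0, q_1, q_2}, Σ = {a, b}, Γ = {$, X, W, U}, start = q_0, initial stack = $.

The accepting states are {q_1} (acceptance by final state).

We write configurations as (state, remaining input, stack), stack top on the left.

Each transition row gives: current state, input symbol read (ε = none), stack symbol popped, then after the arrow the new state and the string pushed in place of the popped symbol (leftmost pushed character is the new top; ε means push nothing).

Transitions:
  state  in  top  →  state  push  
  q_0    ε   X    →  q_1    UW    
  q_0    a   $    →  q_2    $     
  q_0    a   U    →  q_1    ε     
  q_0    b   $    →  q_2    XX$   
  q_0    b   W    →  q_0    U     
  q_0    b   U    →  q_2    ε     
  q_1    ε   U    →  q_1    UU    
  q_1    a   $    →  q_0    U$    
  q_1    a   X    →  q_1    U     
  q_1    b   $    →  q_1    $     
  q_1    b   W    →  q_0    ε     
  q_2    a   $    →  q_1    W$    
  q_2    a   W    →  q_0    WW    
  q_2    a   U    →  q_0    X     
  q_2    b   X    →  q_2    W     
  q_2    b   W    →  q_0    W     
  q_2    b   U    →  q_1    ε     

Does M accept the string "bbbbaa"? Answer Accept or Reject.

Accept

(q_0, bbbbaa, $)
  read b, top $: go to q_2, push XX$ → (q_2, bbbaa, XX$)
  read b, top X: go to q_2, push W → (q_2, bbaa, WX$)
  read b, top W: go to q_0, push W → (q_0, baa, WX$)
  read b, top W: go to q_0, push U → (q_0, aa, UX$)
  read a, top U: go to q_1, push ε → (q_1, a, X$)
  read a, top X: go to q_1, push U → (q_1, ε, U$)
All input consumed; state q_1 ∈ F.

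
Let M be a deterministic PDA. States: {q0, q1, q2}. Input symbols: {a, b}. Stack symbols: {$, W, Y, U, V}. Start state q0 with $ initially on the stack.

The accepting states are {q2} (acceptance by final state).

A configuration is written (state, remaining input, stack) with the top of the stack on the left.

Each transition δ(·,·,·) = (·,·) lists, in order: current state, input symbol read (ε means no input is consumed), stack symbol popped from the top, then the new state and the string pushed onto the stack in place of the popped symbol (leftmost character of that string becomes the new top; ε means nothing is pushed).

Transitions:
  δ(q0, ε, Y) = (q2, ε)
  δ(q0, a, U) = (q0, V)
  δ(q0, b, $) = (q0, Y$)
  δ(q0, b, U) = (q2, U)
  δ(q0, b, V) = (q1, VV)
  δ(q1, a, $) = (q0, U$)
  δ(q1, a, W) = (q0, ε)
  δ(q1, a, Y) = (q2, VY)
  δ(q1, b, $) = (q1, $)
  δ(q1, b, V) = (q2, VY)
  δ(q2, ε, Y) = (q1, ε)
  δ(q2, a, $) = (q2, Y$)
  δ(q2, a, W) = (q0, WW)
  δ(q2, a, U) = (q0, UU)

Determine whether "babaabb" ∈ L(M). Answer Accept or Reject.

Accept

(q0, babaabb, $) ⊢ (q0, abaabb, Y$) ⊢ (q2, abaabb, $) ⊢ (q2, baabb, Y$) ⊢ (q1, baabb, $) ⊢ (q1, aabb, $) ⊢ (q0, abb, U$) ⊢ (q0, bb, V$) ⊢ (q1, b, VV$) ⊢ (q2, ε, VYV$)
All input consumed; state q2 ∈ F.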